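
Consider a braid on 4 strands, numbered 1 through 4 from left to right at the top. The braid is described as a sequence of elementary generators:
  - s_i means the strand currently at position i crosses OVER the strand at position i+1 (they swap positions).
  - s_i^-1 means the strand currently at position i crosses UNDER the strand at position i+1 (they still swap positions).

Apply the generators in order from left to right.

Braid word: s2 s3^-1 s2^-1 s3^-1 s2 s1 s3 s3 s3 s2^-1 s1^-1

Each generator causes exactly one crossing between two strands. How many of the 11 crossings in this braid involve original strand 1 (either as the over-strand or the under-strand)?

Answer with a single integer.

Answer: 2

Derivation:
Gen 1: crossing 2x3. Involves strand 1? no. Count so far: 0
Gen 2: crossing 2x4. Involves strand 1? no. Count so far: 0
Gen 3: crossing 3x4. Involves strand 1? no. Count so far: 0
Gen 4: crossing 3x2. Involves strand 1? no. Count so far: 0
Gen 5: crossing 4x2. Involves strand 1? no. Count so far: 0
Gen 6: crossing 1x2. Involves strand 1? yes. Count so far: 1
Gen 7: crossing 4x3. Involves strand 1? no. Count so far: 1
Gen 8: crossing 3x4. Involves strand 1? no. Count so far: 1
Gen 9: crossing 4x3. Involves strand 1? no. Count so far: 1
Gen 10: crossing 1x3. Involves strand 1? yes. Count so far: 2
Gen 11: crossing 2x3. Involves strand 1? no. Count so far: 2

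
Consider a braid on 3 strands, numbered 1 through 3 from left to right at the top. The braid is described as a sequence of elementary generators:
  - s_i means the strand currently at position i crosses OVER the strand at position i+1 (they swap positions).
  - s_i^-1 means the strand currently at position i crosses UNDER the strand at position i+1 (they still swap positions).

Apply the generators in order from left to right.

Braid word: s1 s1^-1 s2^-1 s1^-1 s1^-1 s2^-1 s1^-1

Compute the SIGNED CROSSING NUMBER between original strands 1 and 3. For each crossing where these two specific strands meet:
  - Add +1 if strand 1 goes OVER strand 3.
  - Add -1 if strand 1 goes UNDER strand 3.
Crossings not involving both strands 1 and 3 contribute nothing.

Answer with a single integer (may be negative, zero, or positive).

Gen 1: crossing 1x2. Both 1&3? no. Sum: 0
Gen 2: crossing 2x1. Both 1&3? no. Sum: 0
Gen 3: crossing 2x3. Both 1&3? no. Sum: 0
Gen 4: 1 under 3. Both 1&3? yes. Contrib: -1. Sum: -1
Gen 5: 3 under 1. Both 1&3? yes. Contrib: +1. Sum: 0
Gen 6: crossing 3x2. Both 1&3? no. Sum: 0
Gen 7: crossing 1x2. Both 1&3? no. Sum: 0

Answer: 0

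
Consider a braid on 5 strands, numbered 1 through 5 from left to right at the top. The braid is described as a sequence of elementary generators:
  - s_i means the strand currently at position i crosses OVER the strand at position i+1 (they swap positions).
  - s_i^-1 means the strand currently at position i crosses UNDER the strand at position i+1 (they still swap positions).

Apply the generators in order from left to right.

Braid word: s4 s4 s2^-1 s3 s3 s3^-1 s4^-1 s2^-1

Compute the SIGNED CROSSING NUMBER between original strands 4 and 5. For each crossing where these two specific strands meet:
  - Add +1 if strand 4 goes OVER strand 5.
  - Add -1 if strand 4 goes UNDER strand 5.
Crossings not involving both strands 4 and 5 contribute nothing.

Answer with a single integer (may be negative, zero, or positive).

Answer: 0

Derivation:
Gen 1: 4 over 5. Both 4&5? yes. Contrib: +1. Sum: 1
Gen 2: 5 over 4. Both 4&5? yes. Contrib: -1. Sum: 0
Gen 3: crossing 2x3. Both 4&5? no. Sum: 0
Gen 4: crossing 2x4. Both 4&5? no. Sum: 0
Gen 5: crossing 4x2. Both 4&5? no. Sum: 0
Gen 6: crossing 2x4. Both 4&5? no. Sum: 0
Gen 7: crossing 2x5. Both 4&5? no. Sum: 0
Gen 8: crossing 3x4. Both 4&5? no. Sum: 0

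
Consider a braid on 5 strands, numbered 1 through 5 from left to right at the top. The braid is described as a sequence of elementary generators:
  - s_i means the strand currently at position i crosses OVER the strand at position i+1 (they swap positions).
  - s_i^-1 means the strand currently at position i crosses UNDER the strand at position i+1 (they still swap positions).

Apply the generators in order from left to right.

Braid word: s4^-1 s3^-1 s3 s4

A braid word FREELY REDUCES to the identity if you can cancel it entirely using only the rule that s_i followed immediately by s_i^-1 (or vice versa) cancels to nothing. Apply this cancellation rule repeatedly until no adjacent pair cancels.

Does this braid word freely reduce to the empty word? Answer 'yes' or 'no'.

Gen 1 (s4^-1): push. Stack: [s4^-1]
Gen 2 (s3^-1): push. Stack: [s4^-1 s3^-1]
Gen 3 (s3): cancels prior s3^-1. Stack: [s4^-1]
Gen 4 (s4): cancels prior s4^-1. Stack: []
Reduced word: (empty)

Answer: yes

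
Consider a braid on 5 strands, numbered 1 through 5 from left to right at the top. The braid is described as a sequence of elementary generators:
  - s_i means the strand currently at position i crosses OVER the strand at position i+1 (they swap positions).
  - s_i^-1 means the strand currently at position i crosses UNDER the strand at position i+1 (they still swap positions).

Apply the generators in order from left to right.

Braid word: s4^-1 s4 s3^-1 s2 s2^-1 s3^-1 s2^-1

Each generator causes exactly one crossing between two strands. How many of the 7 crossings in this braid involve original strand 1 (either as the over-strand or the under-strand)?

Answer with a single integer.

Gen 1: crossing 4x5. Involves strand 1? no. Count so far: 0
Gen 2: crossing 5x4. Involves strand 1? no. Count so far: 0
Gen 3: crossing 3x4. Involves strand 1? no. Count so far: 0
Gen 4: crossing 2x4. Involves strand 1? no. Count so far: 0
Gen 5: crossing 4x2. Involves strand 1? no. Count so far: 0
Gen 6: crossing 4x3. Involves strand 1? no. Count so far: 0
Gen 7: crossing 2x3. Involves strand 1? no. Count so far: 0

Answer: 0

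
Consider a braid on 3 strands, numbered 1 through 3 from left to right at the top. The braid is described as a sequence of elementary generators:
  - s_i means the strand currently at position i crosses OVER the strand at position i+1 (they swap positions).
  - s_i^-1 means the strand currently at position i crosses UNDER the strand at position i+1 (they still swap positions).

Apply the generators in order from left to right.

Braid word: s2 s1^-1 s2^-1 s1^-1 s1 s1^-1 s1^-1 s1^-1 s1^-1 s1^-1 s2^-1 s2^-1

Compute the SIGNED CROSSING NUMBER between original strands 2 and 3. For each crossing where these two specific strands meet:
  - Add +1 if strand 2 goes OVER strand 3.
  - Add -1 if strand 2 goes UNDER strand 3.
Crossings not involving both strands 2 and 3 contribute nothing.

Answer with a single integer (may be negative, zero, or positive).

Answer: 4

Derivation:
Gen 1: 2 over 3. Both 2&3? yes. Contrib: +1. Sum: 1
Gen 2: crossing 1x3. Both 2&3? no. Sum: 1
Gen 3: crossing 1x2. Both 2&3? no. Sum: 1
Gen 4: 3 under 2. Both 2&3? yes. Contrib: +1. Sum: 2
Gen 5: 2 over 3. Both 2&3? yes. Contrib: +1. Sum: 3
Gen 6: 3 under 2. Both 2&3? yes. Contrib: +1. Sum: 4
Gen 7: 2 under 3. Both 2&3? yes. Contrib: -1. Sum: 3
Gen 8: 3 under 2. Both 2&3? yes. Contrib: +1. Sum: 4
Gen 9: 2 under 3. Both 2&3? yes. Contrib: -1. Sum: 3
Gen 10: 3 under 2. Both 2&3? yes. Contrib: +1. Sum: 4
Gen 11: crossing 3x1. Both 2&3? no. Sum: 4
Gen 12: crossing 1x3. Both 2&3? no. Sum: 4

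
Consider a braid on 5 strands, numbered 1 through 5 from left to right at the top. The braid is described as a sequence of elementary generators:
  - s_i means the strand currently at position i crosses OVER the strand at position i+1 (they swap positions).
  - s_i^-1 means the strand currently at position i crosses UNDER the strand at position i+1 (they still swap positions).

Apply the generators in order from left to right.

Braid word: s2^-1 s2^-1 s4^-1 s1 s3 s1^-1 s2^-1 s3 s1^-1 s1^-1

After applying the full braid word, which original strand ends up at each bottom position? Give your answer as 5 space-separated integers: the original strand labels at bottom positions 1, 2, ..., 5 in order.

Answer: 1 5 3 2 4

Derivation:
Gen 1 (s2^-1): strand 2 crosses under strand 3. Perm now: [1 3 2 4 5]
Gen 2 (s2^-1): strand 3 crosses under strand 2. Perm now: [1 2 3 4 5]
Gen 3 (s4^-1): strand 4 crosses under strand 5. Perm now: [1 2 3 5 4]
Gen 4 (s1): strand 1 crosses over strand 2. Perm now: [2 1 3 5 4]
Gen 5 (s3): strand 3 crosses over strand 5. Perm now: [2 1 5 3 4]
Gen 6 (s1^-1): strand 2 crosses under strand 1. Perm now: [1 2 5 3 4]
Gen 7 (s2^-1): strand 2 crosses under strand 5. Perm now: [1 5 2 3 4]
Gen 8 (s3): strand 2 crosses over strand 3. Perm now: [1 5 3 2 4]
Gen 9 (s1^-1): strand 1 crosses under strand 5. Perm now: [5 1 3 2 4]
Gen 10 (s1^-1): strand 5 crosses under strand 1. Perm now: [1 5 3 2 4]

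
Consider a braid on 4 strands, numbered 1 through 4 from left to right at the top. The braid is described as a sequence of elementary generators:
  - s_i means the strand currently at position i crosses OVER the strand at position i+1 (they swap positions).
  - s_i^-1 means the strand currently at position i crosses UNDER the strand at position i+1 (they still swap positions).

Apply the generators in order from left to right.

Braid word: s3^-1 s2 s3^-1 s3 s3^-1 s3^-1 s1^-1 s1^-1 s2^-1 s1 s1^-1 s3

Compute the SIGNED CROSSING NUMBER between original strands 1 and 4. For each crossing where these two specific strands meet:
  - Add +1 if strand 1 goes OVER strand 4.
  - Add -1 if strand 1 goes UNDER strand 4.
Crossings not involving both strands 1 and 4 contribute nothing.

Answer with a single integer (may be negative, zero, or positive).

Gen 1: crossing 3x4. Both 1&4? no. Sum: 0
Gen 2: crossing 2x4. Both 1&4? no. Sum: 0
Gen 3: crossing 2x3. Both 1&4? no. Sum: 0
Gen 4: crossing 3x2. Both 1&4? no. Sum: 0
Gen 5: crossing 2x3. Both 1&4? no. Sum: 0
Gen 6: crossing 3x2. Both 1&4? no. Sum: 0
Gen 7: 1 under 4. Both 1&4? yes. Contrib: -1. Sum: -1
Gen 8: 4 under 1. Both 1&4? yes. Contrib: +1. Sum: 0
Gen 9: crossing 4x2. Both 1&4? no. Sum: 0
Gen 10: crossing 1x2. Both 1&4? no. Sum: 0
Gen 11: crossing 2x1. Both 1&4? no. Sum: 0
Gen 12: crossing 4x3. Both 1&4? no. Sum: 0

Answer: 0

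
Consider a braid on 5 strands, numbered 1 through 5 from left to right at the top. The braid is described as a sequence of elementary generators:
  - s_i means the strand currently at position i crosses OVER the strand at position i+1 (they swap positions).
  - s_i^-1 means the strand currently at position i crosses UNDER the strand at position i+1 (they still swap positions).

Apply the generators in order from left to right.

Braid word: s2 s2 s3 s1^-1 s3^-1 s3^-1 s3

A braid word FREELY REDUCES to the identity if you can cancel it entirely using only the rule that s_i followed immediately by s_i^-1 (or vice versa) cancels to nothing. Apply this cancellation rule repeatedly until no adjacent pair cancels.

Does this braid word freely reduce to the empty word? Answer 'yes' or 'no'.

Answer: no

Derivation:
Gen 1 (s2): push. Stack: [s2]
Gen 2 (s2): push. Stack: [s2 s2]
Gen 3 (s3): push. Stack: [s2 s2 s3]
Gen 4 (s1^-1): push. Stack: [s2 s2 s3 s1^-1]
Gen 5 (s3^-1): push. Stack: [s2 s2 s3 s1^-1 s3^-1]
Gen 6 (s3^-1): push. Stack: [s2 s2 s3 s1^-1 s3^-1 s3^-1]
Gen 7 (s3): cancels prior s3^-1. Stack: [s2 s2 s3 s1^-1 s3^-1]
Reduced word: s2 s2 s3 s1^-1 s3^-1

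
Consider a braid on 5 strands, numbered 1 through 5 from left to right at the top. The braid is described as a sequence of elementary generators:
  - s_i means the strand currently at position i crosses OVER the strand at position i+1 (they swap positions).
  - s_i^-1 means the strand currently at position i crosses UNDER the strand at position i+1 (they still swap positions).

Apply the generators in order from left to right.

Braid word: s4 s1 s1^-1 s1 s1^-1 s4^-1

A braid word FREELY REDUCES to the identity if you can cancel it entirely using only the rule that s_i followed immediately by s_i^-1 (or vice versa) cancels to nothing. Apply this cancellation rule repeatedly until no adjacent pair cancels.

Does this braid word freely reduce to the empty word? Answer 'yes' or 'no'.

Answer: yes

Derivation:
Gen 1 (s4): push. Stack: [s4]
Gen 2 (s1): push. Stack: [s4 s1]
Gen 3 (s1^-1): cancels prior s1. Stack: [s4]
Gen 4 (s1): push. Stack: [s4 s1]
Gen 5 (s1^-1): cancels prior s1. Stack: [s4]
Gen 6 (s4^-1): cancels prior s4. Stack: []
Reduced word: (empty)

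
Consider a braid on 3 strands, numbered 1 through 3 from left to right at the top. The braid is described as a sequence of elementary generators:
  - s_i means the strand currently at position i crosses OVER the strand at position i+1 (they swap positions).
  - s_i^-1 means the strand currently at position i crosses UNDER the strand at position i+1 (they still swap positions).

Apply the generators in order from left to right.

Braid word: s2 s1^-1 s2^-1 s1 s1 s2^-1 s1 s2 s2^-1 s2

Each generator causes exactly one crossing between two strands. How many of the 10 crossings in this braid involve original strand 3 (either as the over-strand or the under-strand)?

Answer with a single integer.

Answer: 8

Derivation:
Gen 1: crossing 2x3. Involves strand 3? yes. Count so far: 1
Gen 2: crossing 1x3. Involves strand 3? yes. Count so far: 2
Gen 3: crossing 1x2. Involves strand 3? no. Count so far: 2
Gen 4: crossing 3x2. Involves strand 3? yes. Count so far: 3
Gen 5: crossing 2x3. Involves strand 3? yes. Count so far: 4
Gen 6: crossing 2x1. Involves strand 3? no. Count so far: 4
Gen 7: crossing 3x1. Involves strand 3? yes. Count so far: 5
Gen 8: crossing 3x2. Involves strand 3? yes. Count so far: 6
Gen 9: crossing 2x3. Involves strand 3? yes. Count so far: 7
Gen 10: crossing 3x2. Involves strand 3? yes. Count so far: 8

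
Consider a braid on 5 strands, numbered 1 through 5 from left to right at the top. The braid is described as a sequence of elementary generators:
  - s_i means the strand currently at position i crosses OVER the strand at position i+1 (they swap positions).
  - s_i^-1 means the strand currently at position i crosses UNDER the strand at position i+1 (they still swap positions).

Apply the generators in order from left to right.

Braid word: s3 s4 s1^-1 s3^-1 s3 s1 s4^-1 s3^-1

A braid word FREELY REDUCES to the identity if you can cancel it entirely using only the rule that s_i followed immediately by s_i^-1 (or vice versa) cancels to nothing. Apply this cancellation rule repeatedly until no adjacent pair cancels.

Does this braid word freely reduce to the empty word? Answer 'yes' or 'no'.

Gen 1 (s3): push. Stack: [s3]
Gen 2 (s4): push. Stack: [s3 s4]
Gen 3 (s1^-1): push. Stack: [s3 s4 s1^-1]
Gen 4 (s3^-1): push. Stack: [s3 s4 s1^-1 s3^-1]
Gen 5 (s3): cancels prior s3^-1. Stack: [s3 s4 s1^-1]
Gen 6 (s1): cancels prior s1^-1. Stack: [s3 s4]
Gen 7 (s4^-1): cancels prior s4. Stack: [s3]
Gen 8 (s3^-1): cancels prior s3. Stack: []
Reduced word: (empty)

Answer: yes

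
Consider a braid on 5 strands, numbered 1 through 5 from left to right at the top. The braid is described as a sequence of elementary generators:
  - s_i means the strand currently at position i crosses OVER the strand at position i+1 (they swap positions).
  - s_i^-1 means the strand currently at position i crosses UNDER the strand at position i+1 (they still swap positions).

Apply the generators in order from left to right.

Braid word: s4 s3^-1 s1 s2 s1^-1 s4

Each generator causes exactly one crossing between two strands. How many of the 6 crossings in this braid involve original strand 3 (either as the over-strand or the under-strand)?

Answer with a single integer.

Gen 1: crossing 4x5. Involves strand 3? no. Count so far: 0
Gen 2: crossing 3x5. Involves strand 3? yes. Count so far: 1
Gen 3: crossing 1x2. Involves strand 3? no. Count so far: 1
Gen 4: crossing 1x5. Involves strand 3? no. Count so far: 1
Gen 5: crossing 2x5. Involves strand 3? no. Count so far: 1
Gen 6: crossing 3x4. Involves strand 3? yes. Count so far: 2

Answer: 2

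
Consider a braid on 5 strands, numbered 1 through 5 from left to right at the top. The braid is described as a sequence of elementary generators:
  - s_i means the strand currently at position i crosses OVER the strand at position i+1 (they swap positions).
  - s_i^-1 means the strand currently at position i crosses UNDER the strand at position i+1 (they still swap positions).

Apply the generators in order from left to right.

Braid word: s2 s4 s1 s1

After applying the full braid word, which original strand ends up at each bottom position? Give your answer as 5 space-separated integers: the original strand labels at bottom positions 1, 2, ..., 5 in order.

Answer: 1 3 2 5 4

Derivation:
Gen 1 (s2): strand 2 crosses over strand 3. Perm now: [1 3 2 4 5]
Gen 2 (s4): strand 4 crosses over strand 5. Perm now: [1 3 2 5 4]
Gen 3 (s1): strand 1 crosses over strand 3. Perm now: [3 1 2 5 4]
Gen 4 (s1): strand 3 crosses over strand 1. Perm now: [1 3 2 5 4]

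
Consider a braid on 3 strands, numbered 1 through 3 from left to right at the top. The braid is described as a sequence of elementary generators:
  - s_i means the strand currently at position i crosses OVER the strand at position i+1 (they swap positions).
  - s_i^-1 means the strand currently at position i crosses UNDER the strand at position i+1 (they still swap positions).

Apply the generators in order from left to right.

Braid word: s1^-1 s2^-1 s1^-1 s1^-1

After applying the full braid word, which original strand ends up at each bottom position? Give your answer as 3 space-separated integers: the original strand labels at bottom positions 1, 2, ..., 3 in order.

Gen 1 (s1^-1): strand 1 crosses under strand 2. Perm now: [2 1 3]
Gen 2 (s2^-1): strand 1 crosses under strand 3. Perm now: [2 3 1]
Gen 3 (s1^-1): strand 2 crosses under strand 3. Perm now: [3 2 1]
Gen 4 (s1^-1): strand 3 crosses under strand 2. Perm now: [2 3 1]

Answer: 2 3 1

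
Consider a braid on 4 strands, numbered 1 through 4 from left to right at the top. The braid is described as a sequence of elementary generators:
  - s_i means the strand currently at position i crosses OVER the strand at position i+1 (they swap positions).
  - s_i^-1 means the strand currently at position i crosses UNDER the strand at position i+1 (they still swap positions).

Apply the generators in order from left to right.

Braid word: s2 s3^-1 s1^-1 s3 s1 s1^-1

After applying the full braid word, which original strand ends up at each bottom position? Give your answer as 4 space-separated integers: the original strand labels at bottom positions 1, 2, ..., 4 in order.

Gen 1 (s2): strand 2 crosses over strand 3. Perm now: [1 3 2 4]
Gen 2 (s3^-1): strand 2 crosses under strand 4. Perm now: [1 3 4 2]
Gen 3 (s1^-1): strand 1 crosses under strand 3. Perm now: [3 1 4 2]
Gen 4 (s3): strand 4 crosses over strand 2. Perm now: [3 1 2 4]
Gen 5 (s1): strand 3 crosses over strand 1. Perm now: [1 3 2 4]
Gen 6 (s1^-1): strand 1 crosses under strand 3. Perm now: [3 1 2 4]

Answer: 3 1 2 4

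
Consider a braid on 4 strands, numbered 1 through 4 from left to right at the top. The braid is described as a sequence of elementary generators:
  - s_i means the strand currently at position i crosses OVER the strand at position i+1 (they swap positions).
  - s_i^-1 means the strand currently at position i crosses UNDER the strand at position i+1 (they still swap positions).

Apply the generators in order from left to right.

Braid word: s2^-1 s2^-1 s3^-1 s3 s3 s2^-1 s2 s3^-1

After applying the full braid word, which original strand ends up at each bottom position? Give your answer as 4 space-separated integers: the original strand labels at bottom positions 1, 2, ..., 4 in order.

Answer: 1 2 3 4

Derivation:
Gen 1 (s2^-1): strand 2 crosses under strand 3. Perm now: [1 3 2 4]
Gen 2 (s2^-1): strand 3 crosses under strand 2. Perm now: [1 2 3 4]
Gen 3 (s3^-1): strand 3 crosses under strand 4. Perm now: [1 2 4 3]
Gen 4 (s3): strand 4 crosses over strand 3. Perm now: [1 2 3 4]
Gen 5 (s3): strand 3 crosses over strand 4. Perm now: [1 2 4 3]
Gen 6 (s2^-1): strand 2 crosses under strand 4. Perm now: [1 4 2 3]
Gen 7 (s2): strand 4 crosses over strand 2. Perm now: [1 2 4 3]
Gen 8 (s3^-1): strand 4 crosses under strand 3. Perm now: [1 2 3 4]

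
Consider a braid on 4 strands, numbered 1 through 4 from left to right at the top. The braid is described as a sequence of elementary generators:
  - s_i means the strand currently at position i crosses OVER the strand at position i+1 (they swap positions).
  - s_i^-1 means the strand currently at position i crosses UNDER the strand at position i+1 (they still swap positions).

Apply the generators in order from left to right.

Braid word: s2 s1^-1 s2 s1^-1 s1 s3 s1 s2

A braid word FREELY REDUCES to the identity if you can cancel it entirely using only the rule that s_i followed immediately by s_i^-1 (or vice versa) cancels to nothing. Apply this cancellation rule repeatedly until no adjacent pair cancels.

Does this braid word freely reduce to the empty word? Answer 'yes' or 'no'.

Gen 1 (s2): push. Stack: [s2]
Gen 2 (s1^-1): push. Stack: [s2 s1^-1]
Gen 3 (s2): push. Stack: [s2 s1^-1 s2]
Gen 4 (s1^-1): push. Stack: [s2 s1^-1 s2 s1^-1]
Gen 5 (s1): cancels prior s1^-1. Stack: [s2 s1^-1 s2]
Gen 6 (s3): push. Stack: [s2 s1^-1 s2 s3]
Gen 7 (s1): push. Stack: [s2 s1^-1 s2 s3 s1]
Gen 8 (s2): push. Stack: [s2 s1^-1 s2 s3 s1 s2]
Reduced word: s2 s1^-1 s2 s3 s1 s2

Answer: no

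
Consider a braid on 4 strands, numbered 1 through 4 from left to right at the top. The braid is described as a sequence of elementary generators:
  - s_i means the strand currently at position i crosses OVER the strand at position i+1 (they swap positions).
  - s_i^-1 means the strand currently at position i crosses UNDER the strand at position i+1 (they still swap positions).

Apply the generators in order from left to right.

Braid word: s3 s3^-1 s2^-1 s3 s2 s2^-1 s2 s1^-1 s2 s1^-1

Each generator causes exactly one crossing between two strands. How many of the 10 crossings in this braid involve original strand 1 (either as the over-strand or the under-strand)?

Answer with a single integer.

Answer: 2

Derivation:
Gen 1: crossing 3x4. Involves strand 1? no. Count so far: 0
Gen 2: crossing 4x3. Involves strand 1? no. Count so far: 0
Gen 3: crossing 2x3. Involves strand 1? no. Count so far: 0
Gen 4: crossing 2x4. Involves strand 1? no. Count so far: 0
Gen 5: crossing 3x4. Involves strand 1? no. Count so far: 0
Gen 6: crossing 4x3. Involves strand 1? no. Count so far: 0
Gen 7: crossing 3x4. Involves strand 1? no. Count so far: 0
Gen 8: crossing 1x4. Involves strand 1? yes. Count so far: 1
Gen 9: crossing 1x3. Involves strand 1? yes. Count so far: 2
Gen 10: crossing 4x3. Involves strand 1? no. Count so far: 2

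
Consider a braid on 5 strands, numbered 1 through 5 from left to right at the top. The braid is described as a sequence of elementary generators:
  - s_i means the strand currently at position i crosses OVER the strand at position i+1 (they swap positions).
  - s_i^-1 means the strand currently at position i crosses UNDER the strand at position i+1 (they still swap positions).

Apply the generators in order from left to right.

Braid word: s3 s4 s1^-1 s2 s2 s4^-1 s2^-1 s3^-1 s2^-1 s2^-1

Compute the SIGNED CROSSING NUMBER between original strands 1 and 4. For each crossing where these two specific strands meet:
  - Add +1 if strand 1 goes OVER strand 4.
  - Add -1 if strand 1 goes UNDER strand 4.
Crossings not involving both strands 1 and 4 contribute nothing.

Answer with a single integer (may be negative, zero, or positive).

Answer: -1

Derivation:
Gen 1: crossing 3x4. Both 1&4? no. Sum: 0
Gen 2: crossing 3x5. Both 1&4? no. Sum: 0
Gen 3: crossing 1x2. Both 1&4? no. Sum: 0
Gen 4: 1 over 4. Both 1&4? yes. Contrib: +1. Sum: 1
Gen 5: 4 over 1. Both 1&4? yes. Contrib: -1. Sum: 0
Gen 6: crossing 5x3. Both 1&4? no. Sum: 0
Gen 7: 1 under 4. Both 1&4? yes. Contrib: -1. Sum: -1
Gen 8: crossing 1x3. Both 1&4? no. Sum: -1
Gen 9: crossing 4x3. Both 1&4? no. Sum: -1
Gen 10: crossing 3x4. Both 1&4? no. Sum: -1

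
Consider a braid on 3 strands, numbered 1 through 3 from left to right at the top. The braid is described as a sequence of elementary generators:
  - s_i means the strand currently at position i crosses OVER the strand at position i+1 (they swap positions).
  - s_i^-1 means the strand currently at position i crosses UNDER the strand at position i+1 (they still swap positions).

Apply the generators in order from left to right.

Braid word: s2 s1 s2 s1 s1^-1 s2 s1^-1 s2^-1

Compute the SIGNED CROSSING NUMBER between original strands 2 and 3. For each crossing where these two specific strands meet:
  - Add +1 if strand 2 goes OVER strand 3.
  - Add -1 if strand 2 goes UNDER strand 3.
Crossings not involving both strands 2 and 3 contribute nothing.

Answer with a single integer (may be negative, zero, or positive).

Gen 1: 2 over 3. Both 2&3? yes. Contrib: +1. Sum: 1
Gen 2: crossing 1x3. Both 2&3? no. Sum: 1
Gen 3: crossing 1x2. Both 2&3? no. Sum: 1
Gen 4: 3 over 2. Both 2&3? yes. Contrib: -1. Sum: 0
Gen 5: 2 under 3. Both 2&3? yes. Contrib: -1. Sum: -1
Gen 6: crossing 2x1. Both 2&3? no. Sum: -1
Gen 7: crossing 3x1. Both 2&3? no. Sum: -1
Gen 8: 3 under 2. Both 2&3? yes. Contrib: +1. Sum: 0

Answer: 0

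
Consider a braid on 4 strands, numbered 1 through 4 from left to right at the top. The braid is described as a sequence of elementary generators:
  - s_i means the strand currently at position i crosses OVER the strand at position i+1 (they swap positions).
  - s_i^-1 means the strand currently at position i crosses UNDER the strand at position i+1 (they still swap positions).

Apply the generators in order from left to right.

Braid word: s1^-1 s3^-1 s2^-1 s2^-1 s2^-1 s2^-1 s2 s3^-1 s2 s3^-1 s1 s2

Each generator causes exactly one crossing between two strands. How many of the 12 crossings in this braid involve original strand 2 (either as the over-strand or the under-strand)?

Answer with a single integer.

Gen 1: crossing 1x2. Involves strand 2? yes. Count so far: 1
Gen 2: crossing 3x4. Involves strand 2? no. Count so far: 1
Gen 3: crossing 1x4. Involves strand 2? no. Count so far: 1
Gen 4: crossing 4x1. Involves strand 2? no. Count so far: 1
Gen 5: crossing 1x4. Involves strand 2? no. Count so far: 1
Gen 6: crossing 4x1. Involves strand 2? no. Count so far: 1
Gen 7: crossing 1x4. Involves strand 2? no. Count so far: 1
Gen 8: crossing 1x3. Involves strand 2? no. Count so far: 1
Gen 9: crossing 4x3. Involves strand 2? no. Count so far: 1
Gen 10: crossing 4x1. Involves strand 2? no. Count so far: 1
Gen 11: crossing 2x3. Involves strand 2? yes. Count so far: 2
Gen 12: crossing 2x1. Involves strand 2? yes. Count so far: 3

Answer: 3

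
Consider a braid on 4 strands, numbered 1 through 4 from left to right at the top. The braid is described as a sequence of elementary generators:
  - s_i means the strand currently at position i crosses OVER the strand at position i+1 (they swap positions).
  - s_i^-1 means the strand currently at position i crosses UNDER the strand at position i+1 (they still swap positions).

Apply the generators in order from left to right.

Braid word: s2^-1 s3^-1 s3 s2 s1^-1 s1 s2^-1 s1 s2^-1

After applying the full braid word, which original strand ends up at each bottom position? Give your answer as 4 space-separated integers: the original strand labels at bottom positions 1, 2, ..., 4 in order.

Answer: 3 2 1 4

Derivation:
Gen 1 (s2^-1): strand 2 crosses under strand 3. Perm now: [1 3 2 4]
Gen 2 (s3^-1): strand 2 crosses under strand 4. Perm now: [1 3 4 2]
Gen 3 (s3): strand 4 crosses over strand 2. Perm now: [1 3 2 4]
Gen 4 (s2): strand 3 crosses over strand 2. Perm now: [1 2 3 4]
Gen 5 (s1^-1): strand 1 crosses under strand 2. Perm now: [2 1 3 4]
Gen 6 (s1): strand 2 crosses over strand 1. Perm now: [1 2 3 4]
Gen 7 (s2^-1): strand 2 crosses under strand 3. Perm now: [1 3 2 4]
Gen 8 (s1): strand 1 crosses over strand 3. Perm now: [3 1 2 4]
Gen 9 (s2^-1): strand 1 crosses under strand 2. Perm now: [3 2 1 4]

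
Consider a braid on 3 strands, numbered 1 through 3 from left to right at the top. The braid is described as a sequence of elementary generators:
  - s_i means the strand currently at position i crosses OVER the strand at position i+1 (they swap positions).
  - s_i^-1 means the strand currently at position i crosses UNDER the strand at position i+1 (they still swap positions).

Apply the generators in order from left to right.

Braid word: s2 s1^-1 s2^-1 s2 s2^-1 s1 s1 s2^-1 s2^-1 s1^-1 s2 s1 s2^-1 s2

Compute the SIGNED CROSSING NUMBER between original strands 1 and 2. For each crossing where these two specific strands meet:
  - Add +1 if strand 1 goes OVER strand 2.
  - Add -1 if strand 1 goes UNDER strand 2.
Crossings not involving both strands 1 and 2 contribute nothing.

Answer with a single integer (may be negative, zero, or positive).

Gen 1: crossing 2x3. Both 1&2? no. Sum: 0
Gen 2: crossing 1x3. Both 1&2? no. Sum: 0
Gen 3: 1 under 2. Both 1&2? yes. Contrib: -1. Sum: -1
Gen 4: 2 over 1. Both 1&2? yes. Contrib: -1. Sum: -2
Gen 5: 1 under 2. Both 1&2? yes. Contrib: -1. Sum: -3
Gen 6: crossing 3x2. Both 1&2? no. Sum: -3
Gen 7: crossing 2x3. Both 1&2? no. Sum: -3
Gen 8: 2 under 1. Both 1&2? yes. Contrib: +1. Sum: -2
Gen 9: 1 under 2. Both 1&2? yes. Contrib: -1. Sum: -3
Gen 10: crossing 3x2. Both 1&2? no. Sum: -3
Gen 11: crossing 3x1. Both 1&2? no. Sum: -3
Gen 12: 2 over 1. Both 1&2? yes. Contrib: -1. Sum: -4
Gen 13: crossing 2x3. Both 1&2? no. Sum: -4
Gen 14: crossing 3x2. Both 1&2? no. Sum: -4

Answer: -4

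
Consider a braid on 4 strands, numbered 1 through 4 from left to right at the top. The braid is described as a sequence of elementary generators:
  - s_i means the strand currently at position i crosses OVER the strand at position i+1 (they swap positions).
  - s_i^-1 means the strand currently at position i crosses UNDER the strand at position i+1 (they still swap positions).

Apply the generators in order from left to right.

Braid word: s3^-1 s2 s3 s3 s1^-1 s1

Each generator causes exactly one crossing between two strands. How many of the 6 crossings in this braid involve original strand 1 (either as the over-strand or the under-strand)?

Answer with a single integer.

Gen 1: crossing 3x4. Involves strand 1? no. Count so far: 0
Gen 2: crossing 2x4. Involves strand 1? no. Count so far: 0
Gen 3: crossing 2x3. Involves strand 1? no. Count so far: 0
Gen 4: crossing 3x2. Involves strand 1? no. Count so far: 0
Gen 5: crossing 1x4. Involves strand 1? yes. Count so far: 1
Gen 6: crossing 4x1. Involves strand 1? yes. Count so far: 2

Answer: 2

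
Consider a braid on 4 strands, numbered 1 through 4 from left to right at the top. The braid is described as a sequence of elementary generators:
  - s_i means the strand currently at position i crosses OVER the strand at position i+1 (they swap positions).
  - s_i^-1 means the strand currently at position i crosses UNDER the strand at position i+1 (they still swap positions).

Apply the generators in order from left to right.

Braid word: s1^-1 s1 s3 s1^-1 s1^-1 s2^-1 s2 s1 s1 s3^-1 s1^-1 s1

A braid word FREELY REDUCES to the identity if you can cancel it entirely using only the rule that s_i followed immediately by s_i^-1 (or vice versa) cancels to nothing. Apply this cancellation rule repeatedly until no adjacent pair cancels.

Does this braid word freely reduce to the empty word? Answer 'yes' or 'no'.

Gen 1 (s1^-1): push. Stack: [s1^-1]
Gen 2 (s1): cancels prior s1^-1. Stack: []
Gen 3 (s3): push. Stack: [s3]
Gen 4 (s1^-1): push. Stack: [s3 s1^-1]
Gen 5 (s1^-1): push. Stack: [s3 s1^-1 s1^-1]
Gen 6 (s2^-1): push. Stack: [s3 s1^-1 s1^-1 s2^-1]
Gen 7 (s2): cancels prior s2^-1. Stack: [s3 s1^-1 s1^-1]
Gen 8 (s1): cancels prior s1^-1. Stack: [s3 s1^-1]
Gen 9 (s1): cancels prior s1^-1. Stack: [s3]
Gen 10 (s3^-1): cancels prior s3. Stack: []
Gen 11 (s1^-1): push. Stack: [s1^-1]
Gen 12 (s1): cancels prior s1^-1. Stack: []
Reduced word: (empty)

Answer: yes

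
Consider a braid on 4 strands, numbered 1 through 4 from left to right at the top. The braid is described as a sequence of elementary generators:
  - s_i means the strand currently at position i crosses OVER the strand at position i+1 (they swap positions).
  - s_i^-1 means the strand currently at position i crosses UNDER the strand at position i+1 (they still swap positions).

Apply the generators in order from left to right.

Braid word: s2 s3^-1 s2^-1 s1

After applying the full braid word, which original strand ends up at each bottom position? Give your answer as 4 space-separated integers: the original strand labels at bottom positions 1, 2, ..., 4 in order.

Answer: 4 1 3 2

Derivation:
Gen 1 (s2): strand 2 crosses over strand 3. Perm now: [1 3 2 4]
Gen 2 (s3^-1): strand 2 crosses under strand 4. Perm now: [1 3 4 2]
Gen 3 (s2^-1): strand 3 crosses under strand 4. Perm now: [1 4 3 2]
Gen 4 (s1): strand 1 crosses over strand 4. Perm now: [4 1 3 2]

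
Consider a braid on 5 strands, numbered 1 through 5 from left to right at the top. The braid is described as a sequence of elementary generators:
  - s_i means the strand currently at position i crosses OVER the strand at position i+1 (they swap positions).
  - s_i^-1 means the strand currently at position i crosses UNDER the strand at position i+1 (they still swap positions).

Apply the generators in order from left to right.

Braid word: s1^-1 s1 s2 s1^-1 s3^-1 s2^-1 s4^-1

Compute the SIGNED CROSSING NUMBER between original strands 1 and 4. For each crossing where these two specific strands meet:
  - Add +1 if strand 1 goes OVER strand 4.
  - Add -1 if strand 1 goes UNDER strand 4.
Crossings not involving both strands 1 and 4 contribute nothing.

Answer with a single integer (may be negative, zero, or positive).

Answer: -1

Derivation:
Gen 1: crossing 1x2. Both 1&4? no. Sum: 0
Gen 2: crossing 2x1. Both 1&4? no. Sum: 0
Gen 3: crossing 2x3. Both 1&4? no. Sum: 0
Gen 4: crossing 1x3. Both 1&4? no. Sum: 0
Gen 5: crossing 2x4. Both 1&4? no. Sum: 0
Gen 6: 1 under 4. Both 1&4? yes. Contrib: -1. Sum: -1
Gen 7: crossing 2x5. Both 1&4? no. Sum: -1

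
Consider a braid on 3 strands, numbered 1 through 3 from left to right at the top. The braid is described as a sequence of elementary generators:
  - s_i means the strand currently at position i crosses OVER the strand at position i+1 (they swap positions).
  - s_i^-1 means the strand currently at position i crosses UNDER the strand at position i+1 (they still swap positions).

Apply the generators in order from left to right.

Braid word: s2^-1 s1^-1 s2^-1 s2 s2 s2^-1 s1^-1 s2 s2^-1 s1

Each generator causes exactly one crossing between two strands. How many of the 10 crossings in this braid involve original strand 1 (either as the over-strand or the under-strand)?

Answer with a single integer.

Answer: 7

Derivation:
Gen 1: crossing 2x3. Involves strand 1? no. Count so far: 0
Gen 2: crossing 1x3. Involves strand 1? yes. Count so far: 1
Gen 3: crossing 1x2. Involves strand 1? yes. Count so far: 2
Gen 4: crossing 2x1. Involves strand 1? yes. Count so far: 3
Gen 5: crossing 1x2. Involves strand 1? yes. Count so far: 4
Gen 6: crossing 2x1. Involves strand 1? yes. Count so far: 5
Gen 7: crossing 3x1. Involves strand 1? yes. Count so far: 6
Gen 8: crossing 3x2. Involves strand 1? no. Count so far: 6
Gen 9: crossing 2x3. Involves strand 1? no. Count so far: 6
Gen 10: crossing 1x3. Involves strand 1? yes. Count so far: 7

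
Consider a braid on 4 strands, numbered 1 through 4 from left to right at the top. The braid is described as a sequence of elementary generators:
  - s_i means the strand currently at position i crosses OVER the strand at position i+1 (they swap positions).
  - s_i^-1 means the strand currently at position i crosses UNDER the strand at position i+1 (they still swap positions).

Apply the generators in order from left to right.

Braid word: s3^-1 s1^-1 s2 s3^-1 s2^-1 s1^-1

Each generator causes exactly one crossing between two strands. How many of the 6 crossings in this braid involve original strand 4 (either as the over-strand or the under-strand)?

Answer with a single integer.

Answer: 3

Derivation:
Gen 1: crossing 3x4. Involves strand 4? yes. Count so far: 1
Gen 2: crossing 1x2. Involves strand 4? no. Count so far: 1
Gen 3: crossing 1x4. Involves strand 4? yes. Count so far: 2
Gen 4: crossing 1x3. Involves strand 4? no. Count so far: 2
Gen 5: crossing 4x3. Involves strand 4? yes. Count so far: 3
Gen 6: crossing 2x3. Involves strand 4? no. Count so far: 3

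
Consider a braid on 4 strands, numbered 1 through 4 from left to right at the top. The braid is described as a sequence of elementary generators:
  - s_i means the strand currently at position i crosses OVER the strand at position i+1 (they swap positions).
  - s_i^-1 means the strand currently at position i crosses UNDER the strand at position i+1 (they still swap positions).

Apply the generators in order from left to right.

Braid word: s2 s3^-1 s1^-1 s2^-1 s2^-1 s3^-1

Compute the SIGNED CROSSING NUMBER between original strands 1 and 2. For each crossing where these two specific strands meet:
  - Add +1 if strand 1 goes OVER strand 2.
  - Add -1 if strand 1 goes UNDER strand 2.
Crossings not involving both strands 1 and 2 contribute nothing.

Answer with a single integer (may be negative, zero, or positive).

Answer: 0

Derivation:
Gen 1: crossing 2x3. Both 1&2? no. Sum: 0
Gen 2: crossing 2x4. Both 1&2? no. Sum: 0
Gen 3: crossing 1x3. Both 1&2? no. Sum: 0
Gen 4: crossing 1x4. Both 1&2? no. Sum: 0
Gen 5: crossing 4x1. Both 1&2? no. Sum: 0
Gen 6: crossing 4x2. Both 1&2? no. Sum: 0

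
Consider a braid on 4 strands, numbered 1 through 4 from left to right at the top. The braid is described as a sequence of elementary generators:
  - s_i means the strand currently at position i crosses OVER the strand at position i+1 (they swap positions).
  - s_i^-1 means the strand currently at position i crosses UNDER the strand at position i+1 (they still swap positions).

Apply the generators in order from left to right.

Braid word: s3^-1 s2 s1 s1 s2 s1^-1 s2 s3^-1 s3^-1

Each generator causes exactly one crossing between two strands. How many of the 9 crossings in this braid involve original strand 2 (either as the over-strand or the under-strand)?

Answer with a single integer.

Answer: 3

Derivation:
Gen 1: crossing 3x4. Involves strand 2? no. Count so far: 0
Gen 2: crossing 2x4. Involves strand 2? yes. Count so far: 1
Gen 3: crossing 1x4. Involves strand 2? no. Count so far: 1
Gen 4: crossing 4x1. Involves strand 2? no. Count so far: 1
Gen 5: crossing 4x2. Involves strand 2? yes. Count so far: 2
Gen 6: crossing 1x2. Involves strand 2? yes. Count so far: 3
Gen 7: crossing 1x4. Involves strand 2? no. Count so far: 3
Gen 8: crossing 1x3. Involves strand 2? no. Count so far: 3
Gen 9: crossing 3x1. Involves strand 2? no. Count so far: 3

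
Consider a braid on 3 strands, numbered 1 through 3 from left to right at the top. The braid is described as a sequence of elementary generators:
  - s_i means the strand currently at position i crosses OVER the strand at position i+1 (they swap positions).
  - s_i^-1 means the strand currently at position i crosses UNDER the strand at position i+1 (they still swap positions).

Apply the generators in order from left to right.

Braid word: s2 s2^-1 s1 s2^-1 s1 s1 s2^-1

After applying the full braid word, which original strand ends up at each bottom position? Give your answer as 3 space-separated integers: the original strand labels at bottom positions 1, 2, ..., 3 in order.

Answer: 2 1 3

Derivation:
Gen 1 (s2): strand 2 crosses over strand 3. Perm now: [1 3 2]
Gen 2 (s2^-1): strand 3 crosses under strand 2. Perm now: [1 2 3]
Gen 3 (s1): strand 1 crosses over strand 2. Perm now: [2 1 3]
Gen 4 (s2^-1): strand 1 crosses under strand 3. Perm now: [2 3 1]
Gen 5 (s1): strand 2 crosses over strand 3. Perm now: [3 2 1]
Gen 6 (s1): strand 3 crosses over strand 2. Perm now: [2 3 1]
Gen 7 (s2^-1): strand 3 crosses under strand 1. Perm now: [2 1 3]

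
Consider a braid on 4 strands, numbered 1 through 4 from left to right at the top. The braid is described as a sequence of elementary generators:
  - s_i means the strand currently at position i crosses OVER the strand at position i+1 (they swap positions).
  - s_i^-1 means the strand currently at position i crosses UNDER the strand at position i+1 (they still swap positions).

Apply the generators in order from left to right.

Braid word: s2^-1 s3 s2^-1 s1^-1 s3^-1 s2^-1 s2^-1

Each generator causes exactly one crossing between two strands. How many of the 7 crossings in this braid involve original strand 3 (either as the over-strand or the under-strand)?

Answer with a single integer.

Answer: 3

Derivation:
Gen 1: crossing 2x3. Involves strand 3? yes. Count so far: 1
Gen 2: crossing 2x4. Involves strand 3? no. Count so far: 1
Gen 3: crossing 3x4. Involves strand 3? yes. Count so far: 2
Gen 4: crossing 1x4. Involves strand 3? no. Count so far: 2
Gen 5: crossing 3x2. Involves strand 3? yes. Count so far: 3
Gen 6: crossing 1x2. Involves strand 3? no. Count so far: 3
Gen 7: crossing 2x1. Involves strand 3? no. Count so far: 3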